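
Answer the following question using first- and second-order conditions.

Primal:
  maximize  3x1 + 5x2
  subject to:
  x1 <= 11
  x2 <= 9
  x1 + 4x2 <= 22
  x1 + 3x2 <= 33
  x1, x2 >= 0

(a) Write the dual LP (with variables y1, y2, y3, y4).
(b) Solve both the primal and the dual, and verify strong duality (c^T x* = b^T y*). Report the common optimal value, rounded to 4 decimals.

The standard primal-dual pair for 'max c^T x s.t. A x <= b, x >= 0' is:
  Dual:  min b^T y  s.t.  A^T y >= c,  y >= 0.

So the dual LP is:
  minimize  11y1 + 9y2 + 22y3 + 33y4
  subject to:
    y1 + y3 + y4 >= 3
    y2 + 4y3 + 3y4 >= 5
    y1, y2, y3, y4 >= 0

Solving the primal: x* = (11, 2.75).
  primal value c^T x* = 46.75.
Solving the dual: y* = (1.75, 0, 1.25, 0).
  dual value b^T y* = 46.75.
Strong duality: c^T x* = b^T y*. Confirmed.

46.75


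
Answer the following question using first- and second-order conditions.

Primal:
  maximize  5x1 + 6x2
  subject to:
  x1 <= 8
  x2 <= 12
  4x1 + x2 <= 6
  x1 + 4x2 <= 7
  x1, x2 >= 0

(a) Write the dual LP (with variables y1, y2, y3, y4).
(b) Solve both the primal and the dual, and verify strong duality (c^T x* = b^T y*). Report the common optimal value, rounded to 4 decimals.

The standard primal-dual pair for 'max c^T x s.t. A x <= b, x >= 0' is:
  Dual:  min b^T y  s.t.  A^T y >= c,  y >= 0.

So the dual LP is:
  minimize  8y1 + 12y2 + 6y3 + 7y4
  subject to:
    y1 + 4y3 + y4 >= 5
    y2 + y3 + 4y4 >= 6
    y1, y2, y3, y4 >= 0

Solving the primal: x* = (1.1333, 1.4667).
  primal value c^T x* = 14.4667.
Solving the dual: y* = (0, 0, 0.9333, 1.2667).
  dual value b^T y* = 14.4667.
Strong duality: c^T x* = b^T y*. Confirmed.

14.4667


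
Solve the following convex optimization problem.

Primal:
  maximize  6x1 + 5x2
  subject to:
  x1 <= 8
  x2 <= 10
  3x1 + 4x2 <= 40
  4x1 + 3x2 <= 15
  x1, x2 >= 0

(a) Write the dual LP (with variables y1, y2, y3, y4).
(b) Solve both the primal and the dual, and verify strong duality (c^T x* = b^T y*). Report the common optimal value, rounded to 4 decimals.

The standard primal-dual pair for 'max c^T x s.t. A x <= b, x >= 0' is:
  Dual:  min b^T y  s.t.  A^T y >= c,  y >= 0.

So the dual LP is:
  minimize  8y1 + 10y2 + 40y3 + 15y4
  subject to:
    y1 + 3y3 + 4y4 >= 6
    y2 + 4y3 + 3y4 >= 5
    y1, y2, y3, y4 >= 0

Solving the primal: x* = (0, 5).
  primal value c^T x* = 25.
Solving the dual: y* = (0, 0, 0, 1.6667).
  dual value b^T y* = 25.
Strong duality: c^T x* = b^T y*. Confirmed.

25


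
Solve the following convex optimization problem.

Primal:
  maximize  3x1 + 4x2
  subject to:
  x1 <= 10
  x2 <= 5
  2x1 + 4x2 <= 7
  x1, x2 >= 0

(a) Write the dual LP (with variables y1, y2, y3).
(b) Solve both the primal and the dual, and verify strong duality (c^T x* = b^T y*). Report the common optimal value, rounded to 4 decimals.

The standard primal-dual pair for 'max c^T x s.t. A x <= b, x >= 0' is:
  Dual:  min b^T y  s.t.  A^T y >= c,  y >= 0.

So the dual LP is:
  minimize  10y1 + 5y2 + 7y3
  subject to:
    y1 + 2y3 >= 3
    y2 + 4y3 >= 4
    y1, y2, y3 >= 0

Solving the primal: x* = (3.5, 0).
  primal value c^T x* = 10.5.
Solving the dual: y* = (0, 0, 1.5).
  dual value b^T y* = 10.5.
Strong duality: c^T x* = b^T y*. Confirmed.

10.5


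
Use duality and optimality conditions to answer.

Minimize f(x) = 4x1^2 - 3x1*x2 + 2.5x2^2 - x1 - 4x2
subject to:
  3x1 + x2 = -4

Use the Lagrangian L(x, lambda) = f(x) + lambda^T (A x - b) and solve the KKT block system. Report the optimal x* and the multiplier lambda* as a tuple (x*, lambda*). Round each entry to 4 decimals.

Form the Lagrangian:
  L(x, lambda) = (1/2) x^T Q x + c^T x + lambda^T (A x - b)
Stationarity (grad_x L = 0): Q x + c + A^T lambda = 0.
Primal feasibility: A x = b.

This gives the KKT block system:
  [ Q   A^T ] [ x     ]   [-c ]
  [ A    0  ] [ lambda ] = [ b ]

Solving the linear system:
  x*      = (-1.169, -0.493)
  lambda* = (2.9577)
  f(x*)   = 7.4859

x* = (-1.169, -0.493), lambda* = (2.9577)


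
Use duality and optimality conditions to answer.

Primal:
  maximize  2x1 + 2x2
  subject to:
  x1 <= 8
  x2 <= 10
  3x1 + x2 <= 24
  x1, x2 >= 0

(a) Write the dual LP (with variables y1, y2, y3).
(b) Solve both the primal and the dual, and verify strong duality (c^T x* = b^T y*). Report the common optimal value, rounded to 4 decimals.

The standard primal-dual pair for 'max c^T x s.t. A x <= b, x >= 0' is:
  Dual:  min b^T y  s.t.  A^T y >= c,  y >= 0.

So the dual LP is:
  minimize  8y1 + 10y2 + 24y3
  subject to:
    y1 + 3y3 >= 2
    y2 + y3 >= 2
    y1, y2, y3 >= 0

Solving the primal: x* = (4.6667, 10).
  primal value c^T x* = 29.3333.
Solving the dual: y* = (0, 1.3333, 0.6667).
  dual value b^T y* = 29.3333.
Strong duality: c^T x* = b^T y*. Confirmed.

29.3333


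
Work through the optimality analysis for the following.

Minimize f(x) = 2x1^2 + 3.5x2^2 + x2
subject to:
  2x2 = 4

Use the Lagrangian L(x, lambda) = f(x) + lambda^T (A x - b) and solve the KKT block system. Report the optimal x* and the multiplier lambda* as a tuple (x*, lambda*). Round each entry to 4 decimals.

Form the Lagrangian:
  L(x, lambda) = (1/2) x^T Q x + c^T x + lambda^T (A x - b)
Stationarity (grad_x L = 0): Q x + c + A^T lambda = 0.
Primal feasibility: A x = b.

This gives the KKT block system:
  [ Q   A^T ] [ x     ]   [-c ]
  [ A    0  ] [ lambda ] = [ b ]

Solving the linear system:
  x*      = (0, 2)
  lambda* = (-7.5)
  f(x*)   = 16

x* = (0, 2), lambda* = (-7.5)


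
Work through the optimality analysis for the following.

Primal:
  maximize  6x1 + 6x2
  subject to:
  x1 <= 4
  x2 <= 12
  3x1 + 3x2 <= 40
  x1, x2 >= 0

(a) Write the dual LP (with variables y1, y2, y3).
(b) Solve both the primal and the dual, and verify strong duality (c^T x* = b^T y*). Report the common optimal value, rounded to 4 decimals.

The standard primal-dual pair for 'max c^T x s.t. A x <= b, x >= 0' is:
  Dual:  min b^T y  s.t.  A^T y >= c,  y >= 0.

So the dual LP is:
  minimize  4y1 + 12y2 + 40y3
  subject to:
    y1 + 3y3 >= 6
    y2 + 3y3 >= 6
    y1, y2, y3 >= 0

Solving the primal: x* = (1.3333, 12).
  primal value c^T x* = 80.
Solving the dual: y* = (0, 0, 2).
  dual value b^T y* = 80.
Strong duality: c^T x* = b^T y*. Confirmed.

80


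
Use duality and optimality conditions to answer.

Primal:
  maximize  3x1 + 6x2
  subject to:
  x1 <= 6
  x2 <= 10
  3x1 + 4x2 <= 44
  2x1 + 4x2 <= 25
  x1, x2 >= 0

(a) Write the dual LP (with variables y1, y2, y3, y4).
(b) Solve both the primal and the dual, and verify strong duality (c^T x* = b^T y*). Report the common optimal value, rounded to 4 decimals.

The standard primal-dual pair for 'max c^T x s.t. A x <= b, x >= 0' is:
  Dual:  min b^T y  s.t.  A^T y >= c,  y >= 0.

So the dual LP is:
  minimize  6y1 + 10y2 + 44y3 + 25y4
  subject to:
    y1 + 3y3 + 2y4 >= 3
    y2 + 4y3 + 4y4 >= 6
    y1, y2, y3, y4 >= 0

Solving the primal: x* = (0, 6.25).
  primal value c^T x* = 37.5.
Solving the dual: y* = (0, 0, 0, 1.5).
  dual value b^T y* = 37.5.
Strong duality: c^T x* = b^T y*. Confirmed.

37.5


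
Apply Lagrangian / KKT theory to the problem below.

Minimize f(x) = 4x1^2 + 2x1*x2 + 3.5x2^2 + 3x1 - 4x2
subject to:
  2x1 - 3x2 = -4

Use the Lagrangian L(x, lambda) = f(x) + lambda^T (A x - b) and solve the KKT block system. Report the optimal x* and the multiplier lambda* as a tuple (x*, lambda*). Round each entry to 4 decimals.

Form the Lagrangian:
  L(x, lambda) = (1/2) x^T Q x + c^T x + lambda^T (A x - b)
Stationarity (grad_x L = 0): Q x + c + A^T lambda = 0.
Primal feasibility: A x = b.

This gives the KKT block system:
  [ Q   A^T ] [ x     ]   [-c ]
  [ A    0  ] [ lambda ] = [ b ]

Solving the linear system:
  x*      = (-0.6694, 0.8871)
  lambda* = (0.2903)
  f(x*)   = -2.1976

x* = (-0.6694, 0.8871), lambda* = (0.2903)


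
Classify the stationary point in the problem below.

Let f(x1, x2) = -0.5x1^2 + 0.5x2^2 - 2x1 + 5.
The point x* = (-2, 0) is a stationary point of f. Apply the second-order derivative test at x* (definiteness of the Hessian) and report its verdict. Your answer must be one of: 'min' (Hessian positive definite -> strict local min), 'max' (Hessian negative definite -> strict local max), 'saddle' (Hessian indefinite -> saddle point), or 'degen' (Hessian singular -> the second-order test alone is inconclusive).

Compute the Hessian H = grad^2 f:
  H = [[-1, 0], [0, 1]]
Verify stationarity: grad f(x*) = H x* + g = (0, 0).
Eigenvalues of H: -1, 1.
Eigenvalues have mixed signs, so H is indefinite -> x* is a saddle point.

saddle


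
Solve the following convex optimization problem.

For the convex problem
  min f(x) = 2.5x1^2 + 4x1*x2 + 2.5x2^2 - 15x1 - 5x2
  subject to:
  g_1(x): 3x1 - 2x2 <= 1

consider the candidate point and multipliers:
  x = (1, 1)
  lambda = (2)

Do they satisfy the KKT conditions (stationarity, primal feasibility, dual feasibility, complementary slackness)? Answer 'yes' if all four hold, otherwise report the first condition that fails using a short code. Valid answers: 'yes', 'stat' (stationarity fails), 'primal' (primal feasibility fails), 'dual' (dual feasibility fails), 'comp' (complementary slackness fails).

Gradient of f: grad f(x) = Q x + c = (-6, 4)
Constraint values g_i(x) = a_i^T x - b_i:
  g_1((1, 1)) = 0
Stationarity residual: grad f(x) + sum_i lambda_i a_i = (0, 0)
  -> stationarity OK
Primal feasibility (all g_i <= 0): OK
Dual feasibility (all lambda_i >= 0): OK
Complementary slackness (lambda_i * g_i(x) = 0 for all i): OK

Verdict: yes, KKT holds.

yes


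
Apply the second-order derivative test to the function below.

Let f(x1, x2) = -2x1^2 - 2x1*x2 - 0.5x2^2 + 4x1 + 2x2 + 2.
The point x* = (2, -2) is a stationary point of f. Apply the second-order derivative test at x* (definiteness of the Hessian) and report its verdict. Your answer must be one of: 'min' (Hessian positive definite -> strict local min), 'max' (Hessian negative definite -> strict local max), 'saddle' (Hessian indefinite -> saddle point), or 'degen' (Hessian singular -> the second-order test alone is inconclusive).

Compute the Hessian H = grad^2 f:
  H = [[-4, -2], [-2, -1]]
Verify stationarity: grad f(x*) = H x* + g = (0, 0).
Eigenvalues of H: -5, 0.
H has a zero eigenvalue (singular; negative semidefinite but not definite), so H is neither positive definite, negative definite, nor indefinite. The second-order test alone is inconclusive -> degen.
(Indeed, f is constant along the null direction of H through x*, so x* is not a strict local extremum.)

degen


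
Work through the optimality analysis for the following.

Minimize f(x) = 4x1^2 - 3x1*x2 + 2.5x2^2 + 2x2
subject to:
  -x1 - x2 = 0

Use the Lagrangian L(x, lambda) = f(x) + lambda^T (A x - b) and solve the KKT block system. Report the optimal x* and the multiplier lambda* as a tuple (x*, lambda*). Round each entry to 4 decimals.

Form the Lagrangian:
  L(x, lambda) = (1/2) x^T Q x + c^T x + lambda^T (A x - b)
Stationarity (grad_x L = 0): Q x + c + A^T lambda = 0.
Primal feasibility: A x = b.

This gives the KKT block system:
  [ Q   A^T ] [ x     ]   [-c ]
  [ A    0  ] [ lambda ] = [ b ]

Solving the linear system:
  x*      = (0.1053, -0.1053)
  lambda* = (1.1579)
  f(x*)   = -0.1053

x* = (0.1053, -0.1053), lambda* = (1.1579)


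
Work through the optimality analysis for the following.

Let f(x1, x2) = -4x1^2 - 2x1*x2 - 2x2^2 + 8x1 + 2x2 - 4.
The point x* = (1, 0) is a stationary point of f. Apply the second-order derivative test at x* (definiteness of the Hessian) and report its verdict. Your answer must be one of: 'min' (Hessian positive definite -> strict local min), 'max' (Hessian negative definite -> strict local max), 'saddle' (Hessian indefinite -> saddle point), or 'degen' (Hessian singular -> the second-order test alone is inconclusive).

Compute the Hessian H = grad^2 f:
  H = [[-8, -2], [-2, -4]]
Verify stationarity: grad f(x*) = H x* + g = (0, 0).
Eigenvalues of H: -8.8284, -3.1716.
Both eigenvalues < 0, so H is negative definite -> x* is a strict local max.

max


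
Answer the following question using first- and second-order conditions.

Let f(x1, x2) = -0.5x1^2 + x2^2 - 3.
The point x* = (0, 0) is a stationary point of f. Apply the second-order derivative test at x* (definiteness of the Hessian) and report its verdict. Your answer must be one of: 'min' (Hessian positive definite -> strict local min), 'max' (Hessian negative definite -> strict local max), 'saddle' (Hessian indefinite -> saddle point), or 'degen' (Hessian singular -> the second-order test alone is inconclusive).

Compute the Hessian H = grad^2 f:
  H = [[-1, 0], [0, 2]]
Verify stationarity: grad f(x*) = H x* + g = (0, 0).
Eigenvalues of H: -1, 2.
Eigenvalues have mixed signs, so H is indefinite -> x* is a saddle point.

saddle


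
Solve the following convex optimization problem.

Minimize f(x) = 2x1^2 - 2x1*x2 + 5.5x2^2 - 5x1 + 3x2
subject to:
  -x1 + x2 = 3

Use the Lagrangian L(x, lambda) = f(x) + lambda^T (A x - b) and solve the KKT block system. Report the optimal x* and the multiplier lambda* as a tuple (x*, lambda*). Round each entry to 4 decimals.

Form the Lagrangian:
  L(x, lambda) = (1/2) x^T Q x + c^T x + lambda^T (A x - b)
Stationarity (grad_x L = 0): Q x + c + A^T lambda = 0.
Primal feasibility: A x = b.

This gives the KKT block system:
  [ Q   A^T ] [ x     ]   [-c ]
  [ A    0  ] [ lambda ] = [ b ]

Solving the linear system:
  x*      = (-2.2727, 0.7273)
  lambda* = (-15.5455)
  f(x*)   = 30.0909

x* = (-2.2727, 0.7273), lambda* = (-15.5455)


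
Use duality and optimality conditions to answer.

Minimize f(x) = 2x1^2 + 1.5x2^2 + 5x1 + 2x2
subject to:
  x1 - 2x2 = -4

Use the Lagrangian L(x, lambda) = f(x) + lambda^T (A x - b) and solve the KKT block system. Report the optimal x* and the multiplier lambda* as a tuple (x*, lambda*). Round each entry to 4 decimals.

Form the Lagrangian:
  L(x, lambda) = (1/2) x^T Q x + c^T x + lambda^T (A x - b)
Stationarity (grad_x L = 0): Q x + c + A^T lambda = 0.
Primal feasibility: A x = b.

This gives the KKT block system:
  [ Q   A^T ] [ x     ]   [-c ]
  [ A    0  ] [ lambda ] = [ b ]

Solving the linear system:
  x*      = (-1.8947, 1.0526)
  lambda* = (2.5789)
  f(x*)   = 1.4737

x* = (-1.8947, 1.0526), lambda* = (2.5789)


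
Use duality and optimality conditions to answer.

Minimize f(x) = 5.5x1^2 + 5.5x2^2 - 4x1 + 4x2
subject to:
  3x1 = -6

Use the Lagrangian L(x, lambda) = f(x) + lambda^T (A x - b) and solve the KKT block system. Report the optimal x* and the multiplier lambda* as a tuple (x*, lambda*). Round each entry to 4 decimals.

Form the Lagrangian:
  L(x, lambda) = (1/2) x^T Q x + c^T x + lambda^T (A x - b)
Stationarity (grad_x L = 0): Q x + c + A^T lambda = 0.
Primal feasibility: A x = b.

This gives the KKT block system:
  [ Q   A^T ] [ x     ]   [-c ]
  [ A    0  ] [ lambda ] = [ b ]

Solving the linear system:
  x*      = (-2, -0.3636)
  lambda* = (8.6667)
  f(x*)   = 29.2727

x* = (-2, -0.3636), lambda* = (8.6667)


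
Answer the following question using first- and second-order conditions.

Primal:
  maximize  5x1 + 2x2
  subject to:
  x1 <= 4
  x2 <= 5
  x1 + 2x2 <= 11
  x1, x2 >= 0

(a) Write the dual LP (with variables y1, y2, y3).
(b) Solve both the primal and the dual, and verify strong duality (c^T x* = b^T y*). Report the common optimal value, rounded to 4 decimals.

The standard primal-dual pair for 'max c^T x s.t. A x <= b, x >= 0' is:
  Dual:  min b^T y  s.t.  A^T y >= c,  y >= 0.

So the dual LP is:
  minimize  4y1 + 5y2 + 11y3
  subject to:
    y1 + y3 >= 5
    y2 + 2y3 >= 2
    y1, y2, y3 >= 0

Solving the primal: x* = (4, 3.5).
  primal value c^T x* = 27.
Solving the dual: y* = (4, 0, 1).
  dual value b^T y* = 27.
Strong duality: c^T x* = b^T y*. Confirmed.

27


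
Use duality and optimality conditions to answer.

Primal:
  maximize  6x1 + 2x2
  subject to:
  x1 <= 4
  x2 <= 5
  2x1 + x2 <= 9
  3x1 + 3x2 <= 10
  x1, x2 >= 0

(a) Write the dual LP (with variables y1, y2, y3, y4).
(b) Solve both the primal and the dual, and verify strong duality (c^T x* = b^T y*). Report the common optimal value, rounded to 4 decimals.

The standard primal-dual pair for 'max c^T x s.t. A x <= b, x >= 0' is:
  Dual:  min b^T y  s.t.  A^T y >= c,  y >= 0.

So the dual LP is:
  minimize  4y1 + 5y2 + 9y3 + 10y4
  subject to:
    y1 + 2y3 + 3y4 >= 6
    y2 + y3 + 3y4 >= 2
    y1, y2, y3, y4 >= 0

Solving the primal: x* = (3.3333, 0).
  primal value c^T x* = 20.
Solving the dual: y* = (0, 0, 0, 2).
  dual value b^T y* = 20.
Strong duality: c^T x* = b^T y*. Confirmed.

20


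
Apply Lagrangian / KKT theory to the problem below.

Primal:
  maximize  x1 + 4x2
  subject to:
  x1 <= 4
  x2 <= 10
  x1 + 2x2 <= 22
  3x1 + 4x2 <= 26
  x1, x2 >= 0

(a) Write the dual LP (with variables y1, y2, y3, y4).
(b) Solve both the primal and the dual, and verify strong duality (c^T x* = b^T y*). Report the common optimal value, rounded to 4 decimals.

The standard primal-dual pair for 'max c^T x s.t. A x <= b, x >= 0' is:
  Dual:  min b^T y  s.t.  A^T y >= c,  y >= 0.

So the dual LP is:
  minimize  4y1 + 10y2 + 22y3 + 26y4
  subject to:
    y1 + y3 + 3y4 >= 1
    y2 + 2y3 + 4y4 >= 4
    y1, y2, y3, y4 >= 0

Solving the primal: x* = (0, 6.5).
  primal value c^T x* = 26.
Solving the dual: y* = (0, 0, 0, 1).
  dual value b^T y* = 26.
Strong duality: c^T x* = b^T y*. Confirmed.

26


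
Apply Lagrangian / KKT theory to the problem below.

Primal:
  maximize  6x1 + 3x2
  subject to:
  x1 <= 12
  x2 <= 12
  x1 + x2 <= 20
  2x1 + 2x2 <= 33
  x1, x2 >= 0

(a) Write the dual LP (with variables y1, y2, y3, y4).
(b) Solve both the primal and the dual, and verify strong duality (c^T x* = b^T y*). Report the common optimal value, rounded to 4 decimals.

The standard primal-dual pair for 'max c^T x s.t. A x <= b, x >= 0' is:
  Dual:  min b^T y  s.t.  A^T y >= c,  y >= 0.

So the dual LP is:
  minimize  12y1 + 12y2 + 20y3 + 33y4
  subject to:
    y1 + y3 + 2y4 >= 6
    y2 + y3 + 2y4 >= 3
    y1, y2, y3, y4 >= 0

Solving the primal: x* = (12, 4.5).
  primal value c^T x* = 85.5.
Solving the dual: y* = (3, 0, 0, 1.5).
  dual value b^T y* = 85.5.
Strong duality: c^T x* = b^T y*. Confirmed.

85.5


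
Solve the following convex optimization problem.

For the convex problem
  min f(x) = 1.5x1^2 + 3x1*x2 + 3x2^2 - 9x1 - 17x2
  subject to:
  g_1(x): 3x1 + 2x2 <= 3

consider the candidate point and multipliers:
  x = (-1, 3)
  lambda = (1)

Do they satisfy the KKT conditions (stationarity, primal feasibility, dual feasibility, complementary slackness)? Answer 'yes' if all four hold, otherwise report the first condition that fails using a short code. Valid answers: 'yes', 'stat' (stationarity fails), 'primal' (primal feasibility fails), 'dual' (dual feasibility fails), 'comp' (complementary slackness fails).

Gradient of f: grad f(x) = Q x + c = (-3, -2)
Constraint values g_i(x) = a_i^T x - b_i:
  g_1((-1, 3)) = 0
Stationarity residual: grad f(x) + sum_i lambda_i a_i = (0, 0)
  -> stationarity OK
Primal feasibility (all g_i <= 0): OK
Dual feasibility (all lambda_i >= 0): OK
Complementary slackness (lambda_i * g_i(x) = 0 for all i): OK

Verdict: yes, KKT holds.

yes


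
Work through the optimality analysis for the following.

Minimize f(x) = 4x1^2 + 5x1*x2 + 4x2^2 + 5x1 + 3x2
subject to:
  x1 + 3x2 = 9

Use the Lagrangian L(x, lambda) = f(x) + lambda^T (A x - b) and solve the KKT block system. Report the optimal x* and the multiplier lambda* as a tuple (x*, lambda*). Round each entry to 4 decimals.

Form the Lagrangian:
  L(x, lambda) = (1/2) x^T Q x + c^T x + lambda^T (A x - b)
Stationarity (grad_x L = 0): Q x + c + A^T lambda = 0.
Primal feasibility: A x = b.

This gives the KKT block system:
  [ Q   A^T ] [ x     ]   [-c ]
  [ A    0  ] [ lambda ] = [ b ]

Solving the linear system:
  x*      = (-1.98, 3.66)
  lambda* = (-7.46)
  f(x*)   = 34.11

x* = (-1.98, 3.66), lambda* = (-7.46)


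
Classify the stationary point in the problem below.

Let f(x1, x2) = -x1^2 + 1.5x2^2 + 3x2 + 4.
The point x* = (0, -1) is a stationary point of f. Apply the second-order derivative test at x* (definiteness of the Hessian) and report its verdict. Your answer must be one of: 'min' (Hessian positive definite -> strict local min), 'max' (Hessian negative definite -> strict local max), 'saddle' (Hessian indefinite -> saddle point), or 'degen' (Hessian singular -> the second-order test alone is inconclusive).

Compute the Hessian H = grad^2 f:
  H = [[-2, 0], [0, 3]]
Verify stationarity: grad f(x*) = H x* + g = (0, 0).
Eigenvalues of H: -2, 3.
Eigenvalues have mixed signs, so H is indefinite -> x* is a saddle point.

saddle


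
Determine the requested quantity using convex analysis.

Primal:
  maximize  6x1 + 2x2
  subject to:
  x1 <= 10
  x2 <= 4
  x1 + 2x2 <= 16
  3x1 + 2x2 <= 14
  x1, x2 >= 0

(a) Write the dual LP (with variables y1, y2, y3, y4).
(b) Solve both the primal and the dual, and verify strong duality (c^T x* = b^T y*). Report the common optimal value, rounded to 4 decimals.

The standard primal-dual pair for 'max c^T x s.t. A x <= b, x >= 0' is:
  Dual:  min b^T y  s.t.  A^T y >= c,  y >= 0.

So the dual LP is:
  minimize  10y1 + 4y2 + 16y3 + 14y4
  subject to:
    y1 + y3 + 3y4 >= 6
    y2 + 2y3 + 2y4 >= 2
    y1, y2, y3, y4 >= 0

Solving the primal: x* = (4.6667, 0).
  primal value c^T x* = 28.
Solving the dual: y* = (0, 0, 0, 2).
  dual value b^T y* = 28.
Strong duality: c^T x* = b^T y*. Confirmed.

28


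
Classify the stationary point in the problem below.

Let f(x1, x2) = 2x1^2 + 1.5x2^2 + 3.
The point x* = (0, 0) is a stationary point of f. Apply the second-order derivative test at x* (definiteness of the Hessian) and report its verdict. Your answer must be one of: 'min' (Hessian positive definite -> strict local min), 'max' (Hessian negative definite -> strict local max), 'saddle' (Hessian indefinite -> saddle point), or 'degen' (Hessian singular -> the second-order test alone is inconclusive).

Compute the Hessian H = grad^2 f:
  H = [[4, 0], [0, 3]]
Verify stationarity: grad f(x*) = H x* + g = (0, 0).
Eigenvalues of H: 3, 4.
Both eigenvalues > 0, so H is positive definite -> x* is a strict local min.

min


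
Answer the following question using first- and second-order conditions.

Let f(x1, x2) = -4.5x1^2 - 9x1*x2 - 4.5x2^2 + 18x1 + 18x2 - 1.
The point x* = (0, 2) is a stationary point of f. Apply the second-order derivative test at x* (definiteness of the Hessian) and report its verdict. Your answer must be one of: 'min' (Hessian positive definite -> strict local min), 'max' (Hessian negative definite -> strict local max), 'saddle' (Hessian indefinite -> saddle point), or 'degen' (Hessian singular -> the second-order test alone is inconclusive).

Compute the Hessian H = grad^2 f:
  H = [[-9, -9], [-9, -9]]
Verify stationarity: grad f(x*) = H x* + g = (0, 0).
Eigenvalues of H: -18, 0.
H has a zero eigenvalue (singular; negative semidefinite but not definite), so H is neither positive definite, negative definite, nor indefinite. The second-order test alone is inconclusive -> degen.
(Indeed, f is constant along the null direction of H through x*, so x* is not a strict local extremum.)

degen


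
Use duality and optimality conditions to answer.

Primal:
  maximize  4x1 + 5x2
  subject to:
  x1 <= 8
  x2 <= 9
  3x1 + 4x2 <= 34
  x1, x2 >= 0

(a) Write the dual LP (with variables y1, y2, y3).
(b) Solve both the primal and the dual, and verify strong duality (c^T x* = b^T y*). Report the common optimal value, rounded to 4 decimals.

The standard primal-dual pair for 'max c^T x s.t. A x <= b, x >= 0' is:
  Dual:  min b^T y  s.t.  A^T y >= c,  y >= 0.

So the dual LP is:
  minimize  8y1 + 9y2 + 34y3
  subject to:
    y1 + 3y3 >= 4
    y2 + 4y3 >= 5
    y1, y2, y3 >= 0

Solving the primal: x* = (8, 2.5).
  primal value c^T x* = 44.5.
Solving the dual: y* = (0.25, 0, 1.25).
  dual value b^T y* = 44.5.
Strong duality: c^T x* = b^T y*. Confirmed.

44.5


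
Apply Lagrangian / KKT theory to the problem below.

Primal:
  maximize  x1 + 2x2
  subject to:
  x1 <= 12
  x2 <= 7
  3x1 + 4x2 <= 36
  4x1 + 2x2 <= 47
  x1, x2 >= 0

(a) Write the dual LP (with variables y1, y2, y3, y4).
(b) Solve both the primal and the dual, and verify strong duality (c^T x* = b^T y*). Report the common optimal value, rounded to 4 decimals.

The standard primal-dual pair for 'max c^T x s.t. A x <= b, x >= 0' is:
  Dual:  min b^T y  s.t.  A^T y >= c,  y >= 0.

So the dual LP is:
  minimize  12y1 + 7y2 + 36y3 + 47y4
  subject to:
    y1 + 3y3 + 4y4 >= 1
    y2 + 4y3 + 2y4 >= 2
    y1, y2, y3, y4 >= 0

Solving the primal: x* = (2.6667, 7).
  primal value c^T x* = 16.6667.
Solving the dual: y* = (0, 0.6667, 0.3333, 0).
  dual value b^T y* = 16.6667.
Strong duality: c^T x* = b^T y*. Confirmed.

16.6667


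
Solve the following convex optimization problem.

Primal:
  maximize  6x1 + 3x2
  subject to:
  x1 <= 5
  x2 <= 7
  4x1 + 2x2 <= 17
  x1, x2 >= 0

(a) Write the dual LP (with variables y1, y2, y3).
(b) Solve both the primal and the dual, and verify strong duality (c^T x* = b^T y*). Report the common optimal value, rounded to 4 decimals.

The standard primal-dual pair for 'max c^T x s.t. A x <= b, x >= 0' is:
  Dual:  min b^T y  s.t.  A^T y >= c,  y >= 0.

So the dual LP is:
  minimize  5y1 + 7y2 + 17y3
  subject to:
    y1 + 4y3 >= 6
    y2 + 2y3 >= 3
    y1, y2, y3 >= 0

Solving the primal: x* = (4.25, 0).
  primal value c^T x* = 25.5.
Solving the dual: y* = (0, 0, 1.5).
  dual value b^T y* = 25.5.
Strong duality: c^T x* = b^T y*. Confirmed.

25.5


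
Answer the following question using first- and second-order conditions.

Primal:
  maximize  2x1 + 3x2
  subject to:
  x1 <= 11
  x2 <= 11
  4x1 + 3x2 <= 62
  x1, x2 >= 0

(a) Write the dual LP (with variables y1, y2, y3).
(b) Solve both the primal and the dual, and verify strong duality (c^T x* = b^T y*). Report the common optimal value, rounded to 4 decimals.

The standard primal-dual pair for 'max c^T x s.t. A x <= b, x >= 0' is:
  Dual:  min b^T y  s.t.  A^T y >= c,  y >= 0.

So the dual LP is:
  minimize  11y1 + 11y2 + 62y3
  subject to:
    y1 + 4y3 >= 2
    y2 + 3y3 >= 3
    y1, y2, y3 >= 0

Solving the primal: x* = (7.25, 11).
  primal value c^T x* = 47.5.
Solving the dual: y* = (0, 1.5, 0.5).
  dual value b^T y* = 47.5.
Strong duality: c^T x* = b^T y*. Confirmed.

47.5


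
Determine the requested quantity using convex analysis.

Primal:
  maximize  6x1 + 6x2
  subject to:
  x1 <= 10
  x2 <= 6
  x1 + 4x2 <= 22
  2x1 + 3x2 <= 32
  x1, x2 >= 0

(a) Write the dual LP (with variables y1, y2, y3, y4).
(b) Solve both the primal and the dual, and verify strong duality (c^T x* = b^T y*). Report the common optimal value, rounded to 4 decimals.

The standard primal-dual pair for 'max c^T x s.t. A x <= b, x >= 0' is:
  Dual:  min b^T y  s.t.  A^T y >= c,  y >= 0.

So the dual LP is:
  minimize  10y1 + 6y2 + 22y3 + 32y4
  subject to:
    y1 + y3 + 2y4 >= 6
    y2 + 4y3 + 3y4 >= 6
    y1, y2, y3, y4 >= 0

Solving the primal: x* = (10, 3).
  primal value c^T x* = 78.
Solving the dual: y* = (4.5, 0, 1.5, 0).
  dual value b^T y* = 78.
Strong duality: c^T x* = b^T y*. Confirmed.

78


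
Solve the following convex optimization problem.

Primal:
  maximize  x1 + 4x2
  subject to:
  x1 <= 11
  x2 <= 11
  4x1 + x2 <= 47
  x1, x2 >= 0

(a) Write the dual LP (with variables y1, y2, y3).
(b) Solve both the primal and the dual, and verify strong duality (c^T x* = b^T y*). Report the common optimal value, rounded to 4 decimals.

The standard primal-dual pair for 'max c^T x s.t. A x <= b, x >= 0' is:
  Dual:  min b^T y  s.t.  A^T y >= c,  y >= 0.

So the dual LP is:
  minimize  11y1 + 11y2 + 47y3
  subject to:
    y1 + 4y3 >= 1
    y2 + y3 >= 4
    y1, y2, y3 >= 0

Solving the primal: x* = (9, 11).
  primal value c^T x* = 53.
Solving the dual: y* = (0, 3.75, 0.25).
  dual value b^T y* = 53.
Strong duality: c^T x* = b^T y*. Confirmed.

53


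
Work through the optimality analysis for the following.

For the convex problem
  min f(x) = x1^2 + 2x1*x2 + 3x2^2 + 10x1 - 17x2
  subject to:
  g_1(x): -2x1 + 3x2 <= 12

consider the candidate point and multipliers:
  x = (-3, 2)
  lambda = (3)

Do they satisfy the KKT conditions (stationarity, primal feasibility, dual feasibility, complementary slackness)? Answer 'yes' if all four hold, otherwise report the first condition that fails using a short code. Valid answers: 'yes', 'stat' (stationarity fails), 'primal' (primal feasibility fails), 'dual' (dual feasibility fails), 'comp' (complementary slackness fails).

Gradient of f: grad f(x) = Q x + c = (8, -11)
Constraint values g_i(x) = a_i^T x - b_i:
  g_1((-3, 2)) = 0
Stationarity residual: grad f(x) + sum_i lambda_i a_i = (2, -2)
  -> stationarity FAILS
Primal feasibility (all g_i <= 0): OK
Dual feasibility (all lambda_i >= 0): OK
Complementary slackness (lambda_i * g_i(x) = 0 for all i): OK

Verdict: the first failing condition is stationarity -> stat.

stat


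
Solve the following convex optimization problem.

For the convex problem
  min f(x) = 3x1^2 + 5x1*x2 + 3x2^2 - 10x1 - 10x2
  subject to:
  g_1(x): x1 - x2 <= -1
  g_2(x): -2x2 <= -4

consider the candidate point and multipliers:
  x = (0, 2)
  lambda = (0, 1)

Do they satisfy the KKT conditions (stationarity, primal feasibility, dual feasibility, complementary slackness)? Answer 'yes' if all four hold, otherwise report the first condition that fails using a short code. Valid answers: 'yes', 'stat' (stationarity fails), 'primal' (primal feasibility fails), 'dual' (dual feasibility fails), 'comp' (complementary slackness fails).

Gradient of f: grad f(x) = Q x + c = (0, 2)
Constraint values g_i(x) = a_i^T x - b_i:
  g_1((0, 2)) = -1
  g_2((0, 2)) = 0
Stationarity residual: grad f(x) + sum_i lambda_i a_i = (0, 0)
  -> stationarity OK
Primal feasibility (all g_i <= 0): OK
Dual feasibility (all lambda_i >= 0): OK
Complementary slackness (lambda_i * g_i(x) = 0 for all i): OK

Verdict: yes, KKT holds.

yes


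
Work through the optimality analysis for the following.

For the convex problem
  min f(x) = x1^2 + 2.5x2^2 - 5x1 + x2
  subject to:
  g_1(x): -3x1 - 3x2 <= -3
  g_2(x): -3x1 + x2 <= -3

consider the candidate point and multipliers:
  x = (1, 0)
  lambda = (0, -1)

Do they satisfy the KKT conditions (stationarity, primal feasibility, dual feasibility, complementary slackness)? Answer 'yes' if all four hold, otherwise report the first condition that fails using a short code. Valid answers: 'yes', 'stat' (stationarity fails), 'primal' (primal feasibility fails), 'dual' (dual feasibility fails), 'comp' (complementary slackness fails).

Gradient of f: grad f(x) = Q x + c = (-3, 1)
Constraint values g_i(x) = a_i^T x - b_i:
  g_1((1, 0)) = 0
  g_2((1, 0)) = 0
Stationarity residual: grad f(x) + sum_i lambda_i a_i = (0, 0)
  -> stationarity OK
Primal feasibility (all g_i <= 0): OK
Dual feasibility (all lambda_i >= 0): FAILS
Complementary slackness (lambda_i * g_i(x) = 0 for all i): OK

Verdict: the first failing condition is dual_feasibility -> dual.

dual


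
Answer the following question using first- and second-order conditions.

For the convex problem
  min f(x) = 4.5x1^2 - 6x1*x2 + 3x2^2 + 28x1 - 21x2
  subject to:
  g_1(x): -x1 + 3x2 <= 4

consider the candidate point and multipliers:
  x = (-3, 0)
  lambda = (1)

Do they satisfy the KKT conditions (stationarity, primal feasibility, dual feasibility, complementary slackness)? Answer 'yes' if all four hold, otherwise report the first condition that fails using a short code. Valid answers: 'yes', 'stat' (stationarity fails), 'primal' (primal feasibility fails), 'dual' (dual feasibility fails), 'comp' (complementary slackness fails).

Gradient of f: grad f(x) = Q x + c = (1, -3)
Constraint values g_i(x) = a_i^T x - b_i:
  g_1((-3, 0)) = -1
Stationarity residual: grad f(x) + sum_i lambda_i a_i = (0, 0)
  -> stationarity OK
Primal feasibility (all g_i <= 0): OK
Dual feasibility (all lambda_i >= 0): OK
Complementary slackness (lambda_i * g_i(x) = 0 for all i): FAILS

Verdict: the first failing condition is complementary_slackness -> comp.

comp


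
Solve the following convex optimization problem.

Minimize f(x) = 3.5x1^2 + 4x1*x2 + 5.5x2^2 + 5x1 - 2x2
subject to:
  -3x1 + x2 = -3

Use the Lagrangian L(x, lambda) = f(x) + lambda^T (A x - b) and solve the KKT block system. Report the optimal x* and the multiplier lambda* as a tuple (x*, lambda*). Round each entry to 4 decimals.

Form the Lagrangian:
  L(x, lambda) = (1/2) x^T Q x + c^T x + lambda^T (A x - b)
Stationarity (grad_x L = 0): Q x + c + A^T lambda = 0.
Primal feasibility: A x = b.

This gives the KKT block system:
  [ Q   A^T ] [ x     ]   [-c ]
  [ A    0  ] [ lambda ] = [ b ]

Solving the linear system:
  x*      = (0.8615, -0.4154)
  lambda* = (3.1231)
  f(x*)   = 7.2538

x* = (0.8615, -0.4154), lambda* = (3.1231)


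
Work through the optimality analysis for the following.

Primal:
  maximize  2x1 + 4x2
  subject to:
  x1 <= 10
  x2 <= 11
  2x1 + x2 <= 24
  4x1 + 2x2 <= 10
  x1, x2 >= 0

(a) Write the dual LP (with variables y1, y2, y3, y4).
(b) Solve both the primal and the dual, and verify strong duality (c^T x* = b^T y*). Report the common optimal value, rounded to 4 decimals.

The standard primal-dual pair for 'max c^T x s.t. A x <= b, x >= 0' is:
  Dual:  min b^T y  s.t.  A^T y >= c,  y >= 0.

So the dual LP is:
  minimize  10y1 + 11y2 + 24y3 + 10y4
  subject to:
    y1 + 2y3 + 4y4 >= 2
    y2 + y3 + 2y4 >= 4
    y1, y2, y3, y4 >= 0

Solving the primal: x* = (0, 5).
  primal value c^T x* = 20.
Solving the dual: y* = (0, 0, 0, 2).
  dual value b^T y* = 20.
Strong duality: c^T x* = b^T y*. Confirmed.

20


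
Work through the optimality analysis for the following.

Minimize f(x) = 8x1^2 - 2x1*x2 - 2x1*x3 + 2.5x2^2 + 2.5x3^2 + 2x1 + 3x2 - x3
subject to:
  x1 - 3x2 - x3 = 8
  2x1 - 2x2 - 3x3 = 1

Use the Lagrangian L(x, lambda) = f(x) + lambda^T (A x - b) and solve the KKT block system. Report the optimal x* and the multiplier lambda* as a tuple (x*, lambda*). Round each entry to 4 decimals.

Form the Lagrangian:
  L(x, lambda) = (1/2) x^T Q x + c^T x + lambda^T (A x - b)
Stationarity (grad_x L = 0): Q x + c + A^T lambda = 0.
Primal feasibility: A x = b.

This gives the KKT block system:
  [ Q   A^T ] [ x     ]   [-c ]
  [ A    0  ] [ lambda ] = [ b ]

Solving the linear system:
  x*      = (-0.5158, -3.3594, 1.5624)
  lambda* = (-7.7119, 5.1852)
  f(x*)   = 21.9191

x* = (-0.5158, -3.3594, 1.5624), lambda* = (-7.7119, 5.1852)


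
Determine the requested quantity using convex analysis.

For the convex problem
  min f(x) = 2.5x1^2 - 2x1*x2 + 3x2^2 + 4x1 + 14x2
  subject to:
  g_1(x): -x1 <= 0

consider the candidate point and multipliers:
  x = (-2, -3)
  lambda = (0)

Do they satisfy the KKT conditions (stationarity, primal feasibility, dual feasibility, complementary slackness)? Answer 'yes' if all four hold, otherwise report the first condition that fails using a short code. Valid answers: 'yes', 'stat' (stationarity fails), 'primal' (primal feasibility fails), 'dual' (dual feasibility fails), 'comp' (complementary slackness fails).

Gradient of f: grad f(x) = Q x + c = (0, 0)
Constraint values g_i(x) = a_i^T x - b_i:
  g_1((-2, -3)) = 2
Stationarity residual: grad f(x) + sum_i lambda_i a_i = (0, 0)
  -> stationarity OK
Primal feasibility (all g_i <= 0): FAILS
Dual feasibility (all lambda_i >= 0): OK
Complementary slackness (lambda_i * g_i(x) = 0 for all i): OK

Verdict: the first failing condition is primal_feasibility -> primal.

primal


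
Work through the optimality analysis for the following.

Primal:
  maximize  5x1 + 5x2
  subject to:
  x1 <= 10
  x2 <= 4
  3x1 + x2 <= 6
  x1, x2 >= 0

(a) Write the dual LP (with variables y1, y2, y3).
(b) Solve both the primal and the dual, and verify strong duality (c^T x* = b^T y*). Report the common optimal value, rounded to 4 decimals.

The standard primal-dual pair for 'max c^T x s.t. A x <= b, x >= 0' is:
  Dual:  min b^T y  s.t.  A^T y >= c,  y >= 0.

So the dual LP is:
  minimize  10y1 + 4y2 + 6y3
  subject to:
    y1 + 3y3 >= 5
    y2 + y3 >= 5
    y1, y2, y3 >= 0

Solving the primal: x* = (0.6667, 4).
  primal value c^T x* = 23.3333.
Solving the dual: y* = (0, 3.3333, 1.6667).
  dual value b^T y* = 23.3333.
Strong duality: c^T x* = b^T y*. Confirmed.

23.3333


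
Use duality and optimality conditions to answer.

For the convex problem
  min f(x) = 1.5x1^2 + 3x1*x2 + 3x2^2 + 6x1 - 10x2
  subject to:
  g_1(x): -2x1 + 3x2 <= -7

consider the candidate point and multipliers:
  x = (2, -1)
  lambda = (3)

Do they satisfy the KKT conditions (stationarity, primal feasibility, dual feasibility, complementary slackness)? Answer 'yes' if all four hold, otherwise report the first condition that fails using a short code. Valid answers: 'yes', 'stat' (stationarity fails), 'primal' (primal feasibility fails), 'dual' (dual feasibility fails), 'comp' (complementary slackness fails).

Gradient of f: grad f(x) = Q x + c = (9, -10)
Constraint values g_i(x) = a_i^T x - b_i:
  g_1((2, -1)) = 0
Stationarity residual: grad f(x) + sum_i lambda_i a_i = (3, -1)
  -> stationarity FAILS
Primal feasibility (all g_i <= 0): OK
Dual feasibility (all lambda_i >= 0): OK
Complementary slackness (lambda_i * g_i(x) = 0 for all i): OK

Verdict: the first failing condition is stationarity -> stat.

stat


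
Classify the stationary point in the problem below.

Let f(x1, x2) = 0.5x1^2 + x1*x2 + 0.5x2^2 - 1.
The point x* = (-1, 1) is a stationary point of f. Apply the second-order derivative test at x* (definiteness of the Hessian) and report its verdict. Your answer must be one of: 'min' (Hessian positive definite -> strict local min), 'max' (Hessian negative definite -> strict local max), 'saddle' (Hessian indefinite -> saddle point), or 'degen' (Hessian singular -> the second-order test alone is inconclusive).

Compute the Hessian H = grad^2 f:
  H = [[1, 1], [1, 1]]
Verify stationarity: grad f(x*) = H x* + g = (0, 0).
Eigenvalues of H: 0, 2.
H has a zero eigenvalue (singular; positive semidefinite but not definite), so H is neither positive definite, negative definite, nor indefinite. The second-order test alone is inconclusive -> degen.
(Indeed, f is constant along the null direction of H through x*, so x* is not a strict local extremum.)

degen


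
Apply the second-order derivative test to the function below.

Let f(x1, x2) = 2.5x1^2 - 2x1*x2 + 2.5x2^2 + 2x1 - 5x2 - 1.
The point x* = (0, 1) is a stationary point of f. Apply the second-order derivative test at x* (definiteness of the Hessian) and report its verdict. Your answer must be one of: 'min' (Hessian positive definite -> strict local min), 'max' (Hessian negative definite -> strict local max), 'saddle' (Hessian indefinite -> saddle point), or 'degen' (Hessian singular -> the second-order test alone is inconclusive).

Compute the Hessian H = grad^2 f:
  H = [[5, -2], [-2, 5]]
Verify stationarity: grad f(x*) = H x* + g = (0, 0).
Eigenvalues of H: 3, 7.
Both eigenvalues > 0, so H is positive definite -> x* is a strict local min.

min


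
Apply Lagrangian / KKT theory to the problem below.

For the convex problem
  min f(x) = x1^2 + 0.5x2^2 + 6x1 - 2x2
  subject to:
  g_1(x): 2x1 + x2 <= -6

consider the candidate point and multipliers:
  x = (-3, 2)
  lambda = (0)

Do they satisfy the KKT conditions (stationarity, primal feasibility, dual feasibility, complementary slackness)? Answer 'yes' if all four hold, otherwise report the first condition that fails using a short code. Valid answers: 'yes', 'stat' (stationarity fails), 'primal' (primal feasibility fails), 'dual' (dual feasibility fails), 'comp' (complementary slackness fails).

Gradient of f: grad f(x) = Q x + c = (0, 0)
Constraint values g_i(x) = a_i^T x - b_i:
  g_1((-3, 2)) = 2
Stationarity residual: grad f(x) + sum_i lambda_i a_i = (0, 0)
  -> stationarity OK
Primal feasibility (all g_i <= 0): FAILS
Dual feasibility (all lambda_i >= 0): OK
Complementary slackness (lambda_i * g_i(x) = 0 for all i): OK

Verdict: the first failing condition is primal_feasibility -> primal.

primal


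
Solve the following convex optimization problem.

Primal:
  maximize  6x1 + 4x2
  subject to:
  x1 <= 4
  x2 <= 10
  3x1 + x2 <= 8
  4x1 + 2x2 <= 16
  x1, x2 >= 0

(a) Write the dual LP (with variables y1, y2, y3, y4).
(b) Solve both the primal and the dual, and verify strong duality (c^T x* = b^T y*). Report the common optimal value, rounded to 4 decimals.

The standard primal-dual pair for 'max c^T x s.t. A x <= b, x >= 0' is:
  Dual:  min b^T y  s.t.  A^T y >= c,  y >= 0.

So the dual LP is:
  minimize  4y1 + 10y2 + 8y3 + 16y4
  subject to:
    y1 + 3y3 + 4y4 >= 6
    y2 + y3 + 2y4 >= 4
    y1, y2, y3, y4 >= 0

Solving the primal: x* = (0, 8).
  primal value c^T x* = 32.
Solving the dual: y* = (0, 0, 0, 2).
  dual value b^T y* = 32.
Strong duality: c^T x* = b^T y*. Confirmed.

32
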